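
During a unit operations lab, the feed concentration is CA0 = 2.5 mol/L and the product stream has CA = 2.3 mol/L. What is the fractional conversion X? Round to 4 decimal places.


X = (CA0 - CA) / CA0
X = (2.5 - 2.3) / 2.5
X = 0.2 / 2.5
X = 0.0800


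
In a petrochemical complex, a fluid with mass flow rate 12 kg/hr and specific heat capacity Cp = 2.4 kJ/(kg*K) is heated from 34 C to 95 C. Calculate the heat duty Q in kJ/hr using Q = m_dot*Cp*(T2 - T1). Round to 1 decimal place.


Q = m_dot * Cp * (T2 - T1)
Q = 12 * 2.4 * (95 - 34)
Q = 12 * 2.4 * 61
Q = 1756.8 kJ/hr


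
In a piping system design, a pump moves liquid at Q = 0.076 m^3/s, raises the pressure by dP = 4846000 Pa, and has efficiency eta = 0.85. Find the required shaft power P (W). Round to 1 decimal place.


P = Q * dP / eta
P = 0.076 * 4846000 / 0.85
P = 368296.0 / 0.85
P = 433289.4 W


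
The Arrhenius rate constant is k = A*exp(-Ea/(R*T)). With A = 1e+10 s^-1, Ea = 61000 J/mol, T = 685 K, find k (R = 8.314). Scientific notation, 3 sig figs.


k = A * exp(-Ea/(R*T))
k = 1e+10 * exp(-61000 / (8.314 * 685))
k = 1e+10 * exp(-10.710981)
k = 2.23e+05


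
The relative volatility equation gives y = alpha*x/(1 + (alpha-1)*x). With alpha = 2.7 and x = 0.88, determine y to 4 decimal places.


y = alpha*x / (1 + (alpha-1)*x)
y = 2.7*0.88 / (1 + (2.7-1)*0.88)
y = 2.376 / (1 + 1.496)
y = 2.376 / 2.496
y = 0.9519


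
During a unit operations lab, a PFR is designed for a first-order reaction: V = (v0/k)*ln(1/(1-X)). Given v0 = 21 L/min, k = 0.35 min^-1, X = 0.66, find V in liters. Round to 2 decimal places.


V = (v0/k) * ln(1/(1-X))
V = (21/0.35) * ln(1/(1-0.66))
V = 60.0 * ln(2.941176)
V = 60.0 * 1.07881
V = 64.73 L


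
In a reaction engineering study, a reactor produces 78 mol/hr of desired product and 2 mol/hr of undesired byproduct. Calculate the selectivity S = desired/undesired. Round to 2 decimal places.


S = desired product rate / undesired product rate
S = 78 / 2
S = 39.00


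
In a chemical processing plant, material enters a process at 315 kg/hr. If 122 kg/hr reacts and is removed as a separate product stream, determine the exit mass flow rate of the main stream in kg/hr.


Steady-state mass balance on the main outlet: F_out = F_in - F_removed
F_out = 315 - 122
F_out = 193 kg/hr


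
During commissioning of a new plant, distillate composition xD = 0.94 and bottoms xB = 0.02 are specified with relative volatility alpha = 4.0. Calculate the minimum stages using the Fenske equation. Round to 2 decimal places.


N_min = ln((xD*(1-xB))/(xB*(1-xD))) / ln(alpha)
Numerator inside ln: 0.9212 / 0.0012 = 767.666667
ln(767.666667) = 6.643356
ln(alpha) = ln(4.0) = 1.386294
N_min = 6.643356 / 1.386294 = 4.79


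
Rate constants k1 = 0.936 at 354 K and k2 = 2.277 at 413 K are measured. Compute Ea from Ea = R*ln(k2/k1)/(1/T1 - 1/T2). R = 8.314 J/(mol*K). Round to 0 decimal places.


Ea = R * ln(k2/k1) / (1/T1 - 1/T2)
ln(k2/k1) = ln(2.277/0.936) = 0.8889986
1/T1 - 1/T2 = 1/354 - 1/413 = 0.000403551251
Ea = 8.314 * 0.8889986 / 0.000403551251
Ea = 18315 J/mol


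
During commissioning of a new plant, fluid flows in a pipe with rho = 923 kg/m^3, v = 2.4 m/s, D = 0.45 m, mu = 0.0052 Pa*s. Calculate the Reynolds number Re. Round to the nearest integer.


Re = rho * v * D / mu
Re = 923 * 2.4 * 0.45 / 0.0052
Re = 996.84 / 0.0052
Re = 191700


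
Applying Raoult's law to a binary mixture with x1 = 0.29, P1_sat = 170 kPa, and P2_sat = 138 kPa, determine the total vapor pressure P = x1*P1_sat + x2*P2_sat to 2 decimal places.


P = x1*P1_sat + x2*P2_sat
x2 = 1 - x1 = 1 - 0.29 = 0.71
P = 0.29*170 + 0.71*138
P = 49.3 + 97.98
P = 147.28 kPa


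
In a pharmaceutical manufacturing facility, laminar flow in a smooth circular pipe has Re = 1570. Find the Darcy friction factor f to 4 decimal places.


f = 64 / Re
f = 64 / 1570
f = 0.0408


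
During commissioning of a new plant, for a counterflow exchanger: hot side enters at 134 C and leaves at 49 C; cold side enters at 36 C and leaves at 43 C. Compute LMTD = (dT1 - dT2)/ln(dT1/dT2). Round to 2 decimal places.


dT1 = Th_in - Tc_out = 134 - 43 = 91
dT2 = Th_out - Tc_in = 49 - 36 = 13
LMTD = (dT1 - dT2) / ln(dT1/dT2)
LMTD = (91 - 13) / ln(91/13)
LMTD = 40.08 K


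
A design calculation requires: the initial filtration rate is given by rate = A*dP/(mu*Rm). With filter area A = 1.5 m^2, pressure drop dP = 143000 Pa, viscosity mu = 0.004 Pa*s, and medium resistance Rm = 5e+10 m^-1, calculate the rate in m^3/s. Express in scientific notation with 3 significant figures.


rate = A * dP / (mu * Rm)
rate = 1.5 * 143000 / (0.004 * 5e+10)
rate = 214500.0 / 2.000e+08
rate = 1.07e-03 m^3/s


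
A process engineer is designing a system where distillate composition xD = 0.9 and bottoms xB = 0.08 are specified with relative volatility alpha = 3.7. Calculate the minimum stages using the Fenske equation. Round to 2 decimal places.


N_min = ln((xD*(1-xB))/(xB*(1-xD))) / ln(alpha)
Numerator inside ln: 0.828 / 0.008 = 103.5
ln(103.5) = 4.639572
ln(alpha) = ln(3.7) = 1.308333
N_min = 4.639572 / 1.308333 = 3.55


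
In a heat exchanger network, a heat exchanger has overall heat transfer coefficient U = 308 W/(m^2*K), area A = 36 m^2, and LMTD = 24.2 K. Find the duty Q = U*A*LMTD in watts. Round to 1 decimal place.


Q = U * A * LMTD
Q = 308 * 36 * 24.2
Q = 268329.6 W


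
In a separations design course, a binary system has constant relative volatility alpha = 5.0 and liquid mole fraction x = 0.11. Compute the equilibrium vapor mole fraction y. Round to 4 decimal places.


y = alpha*x / (1 + (alpha-1)*x)
y = 5.0*0.11 / (1 + (5.0-1)*0.11)
y = 0.55 / (1 + 0.44)
y = 0.55 / 1.44
y = 0.3819


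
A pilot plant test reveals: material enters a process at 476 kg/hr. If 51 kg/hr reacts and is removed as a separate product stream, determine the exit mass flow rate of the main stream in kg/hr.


Steady-state mass balance on the main outlet: F_out = F_in - F_removed
F_out = 476 - 51
F_out = 425 kg/hr


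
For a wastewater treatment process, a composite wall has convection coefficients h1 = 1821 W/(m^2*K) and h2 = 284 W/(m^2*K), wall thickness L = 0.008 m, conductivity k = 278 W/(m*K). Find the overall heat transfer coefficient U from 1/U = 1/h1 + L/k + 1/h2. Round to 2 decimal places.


1/U = 1/h1 + L/k + 1/h2
1/U = 1/1821 + 0.008/278 + 1/284
1/U = 0.0005491488 + 2.8777e-05 + 0.0035211268
1/U = 0.0040990526
U = 243.96 W/(m^2*K)


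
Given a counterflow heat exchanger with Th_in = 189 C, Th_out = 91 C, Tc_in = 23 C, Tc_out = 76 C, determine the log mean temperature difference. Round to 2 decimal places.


dT1 = Th_in - Tc_out = 189 - 76 = 113
dT2 = Th_out - Tc_in = 91 - 23 = 68
LMTD = (dT1 - dT2) / ln(dT1/dT2)
LMTD = (113 - 68) / ln(113/68)
LMTD = 88.60 K


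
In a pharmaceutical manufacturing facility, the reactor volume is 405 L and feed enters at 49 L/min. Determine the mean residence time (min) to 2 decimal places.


tau = V / v0
tau = 405 / 49
tau = 8.27 min


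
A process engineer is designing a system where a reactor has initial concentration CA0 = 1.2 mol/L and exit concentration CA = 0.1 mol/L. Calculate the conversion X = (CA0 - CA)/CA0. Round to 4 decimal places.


X = (CA0 - CA) / CA0
X = (1.2 - 0.1) / 1.2
X = 1.1 / 1.2
X = 0.9167


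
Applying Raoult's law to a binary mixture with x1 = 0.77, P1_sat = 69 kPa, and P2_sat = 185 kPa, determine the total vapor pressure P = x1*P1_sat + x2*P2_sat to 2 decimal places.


P = x1*P1_sat + x2*P2_sat
x2 = 1 - x1 = 1 - 0.77 = 0.23
P = 0.77*69 + 0.23*185
P = 53.13 + 42.55
P = 95.68 kPa


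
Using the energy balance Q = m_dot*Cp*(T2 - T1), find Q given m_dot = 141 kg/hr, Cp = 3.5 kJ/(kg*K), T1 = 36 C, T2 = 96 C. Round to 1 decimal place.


Q = m_dot * Cp * (T2 - T1)
Q = 141 * 3.5 * (96 - 36)
Q = 141 * 3.5 * 60
Q = 29610.0 kJ/hr


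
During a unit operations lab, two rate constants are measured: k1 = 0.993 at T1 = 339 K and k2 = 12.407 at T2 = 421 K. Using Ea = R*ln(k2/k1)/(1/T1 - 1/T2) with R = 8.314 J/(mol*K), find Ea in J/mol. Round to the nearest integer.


Ea = R * ln(k2/k1) / (1/T1 - 1/T2)
ln(k2/k1) = ln(12.407/0.993) = 2.5252854
1/T1 - 1/T2 = 1/339 - 1/421 = 0.000574555595
Ea = 8.314 * 2.5252854 / 0.000574555595
Ea = 36542 J/mol


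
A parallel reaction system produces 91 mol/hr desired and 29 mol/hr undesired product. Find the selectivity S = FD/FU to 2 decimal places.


S = desired product rate / undesired product rate
S = 91 / 29
S = 3.14


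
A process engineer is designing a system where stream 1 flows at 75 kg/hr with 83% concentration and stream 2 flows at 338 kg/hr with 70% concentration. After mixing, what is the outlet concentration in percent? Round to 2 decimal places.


Mass balance on solute: F1*x1 + F2*x2 = F3*x3
F3 = F1 + F2 = 75 + 338 = 413 kg/hr
x3 = (F1*x1 + F2*x2)/F3
x3 = (75*0.83 + 338*0.7) / 413
x3 = 72.36%


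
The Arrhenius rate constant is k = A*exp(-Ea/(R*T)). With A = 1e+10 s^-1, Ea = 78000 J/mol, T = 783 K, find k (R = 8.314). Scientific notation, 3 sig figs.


k = A * exp(-Ea/(R*T))
k = 1e+10 * exp(-78000 / (8.314 * 783))
k = 1e+10 * exp(-11.981821)
k = 6.26e+04


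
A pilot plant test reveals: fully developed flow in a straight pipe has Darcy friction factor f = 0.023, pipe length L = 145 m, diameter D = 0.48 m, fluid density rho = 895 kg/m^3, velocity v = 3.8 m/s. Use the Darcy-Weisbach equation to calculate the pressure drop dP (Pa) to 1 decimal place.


dP = f * (L/D) * (rho*v^2/2)
dP = 0.023 * (145/0.48) * (895*3.8^2/2)
L/D = 302.08333333
rho*v^2/2 = 895*14.44/2 = 6461.9
dP = 0.023 * 302.08333333 * 6461.9
dP = 44896.7 Pa


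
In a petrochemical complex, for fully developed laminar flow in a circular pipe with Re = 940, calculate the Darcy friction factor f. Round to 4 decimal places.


f = 64 / Re
f = 64 / 940
f = 0.0681


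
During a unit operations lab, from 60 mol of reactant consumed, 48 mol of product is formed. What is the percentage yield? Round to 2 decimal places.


Yield = (moles product / moles consumed) * 100%
Yield = (48 / 60) * 100
Yield = 0.8 * 100
Yield = 80.00%


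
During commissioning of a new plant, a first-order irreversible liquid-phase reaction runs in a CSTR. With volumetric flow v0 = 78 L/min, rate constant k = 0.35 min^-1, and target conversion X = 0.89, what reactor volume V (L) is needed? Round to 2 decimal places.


V = v0 * X / (k * (1 - X))
V = 78 * 0.89 / (0.35 * (1 - 0.89))
V = 69.42 / (0.35 * 0.11)
V = 69.42 / 0.0385
V = 1803.12 L


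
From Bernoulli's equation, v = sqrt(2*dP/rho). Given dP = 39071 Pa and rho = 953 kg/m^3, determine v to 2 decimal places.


v = sqrt(2*dP/rho)
v = sqrt(2*39071/953)
v = sqrt(81.995803)
v = 9.06 m/s


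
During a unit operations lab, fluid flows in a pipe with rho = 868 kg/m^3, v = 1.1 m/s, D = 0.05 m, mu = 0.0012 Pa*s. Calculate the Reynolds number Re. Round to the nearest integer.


Re = rho * v * D / mu
Re = 868 * 1.1 * 0.05 / 0.0012
Re = 47.74 / 0.0012
Re = 39783


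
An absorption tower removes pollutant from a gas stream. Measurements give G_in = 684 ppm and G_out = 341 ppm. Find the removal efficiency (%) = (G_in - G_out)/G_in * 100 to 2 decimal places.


Efficiency = (G_in - G_out) / G_in * 100%
Efficiency = (684 - 341) / 684 * 100
Efficiency = 343 / 684 * 100
Efficiency = 50.15%


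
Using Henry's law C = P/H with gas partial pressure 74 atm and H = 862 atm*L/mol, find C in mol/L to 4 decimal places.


C = P / H
C = 74 / 862
C = 0.0858 mol/L


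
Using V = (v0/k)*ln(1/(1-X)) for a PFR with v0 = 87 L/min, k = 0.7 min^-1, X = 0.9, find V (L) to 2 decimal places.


V = (v0/k) * ln(1/(1-X))
V = (87/0.7) * ln(1/(1-0.9))
V = 124.285714 * ln(10.0)
V = 124.285714 * 2.302585
V = 286.18 L


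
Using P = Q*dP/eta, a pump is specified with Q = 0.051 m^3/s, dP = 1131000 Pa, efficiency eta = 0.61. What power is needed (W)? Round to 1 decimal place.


P = Q * dP / eta
P = 0.051 * 1131000 / 0.61
P = 57681.0 / 0.61
P = 94559.0 W


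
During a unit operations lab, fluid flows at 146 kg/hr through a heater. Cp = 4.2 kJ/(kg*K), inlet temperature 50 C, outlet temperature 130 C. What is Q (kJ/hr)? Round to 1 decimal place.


Q = m_dot * Cp * (T2 - T1)
Q = 146 * 4.2 * (130 - 50)
Q = 146 * 4.2 * 80
Q = 49056.0 kJ/hr


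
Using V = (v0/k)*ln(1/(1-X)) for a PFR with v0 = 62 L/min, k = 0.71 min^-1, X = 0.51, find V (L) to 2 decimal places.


V = (v0/k) * ln(1/(1-X))
V = (62/0.71) * ln(1/(1-0.51))
V = 87.323944 * ln(2.040816)
V = 87.323944 * 0.71335
V = 62.29 L


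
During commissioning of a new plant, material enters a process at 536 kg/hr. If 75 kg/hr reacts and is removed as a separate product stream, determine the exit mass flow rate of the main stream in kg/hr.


Steady-state mass balance on the main outlet: F_out = F_in - F_removed
F_out = 536 - 75
F_out = 461 kg/hr


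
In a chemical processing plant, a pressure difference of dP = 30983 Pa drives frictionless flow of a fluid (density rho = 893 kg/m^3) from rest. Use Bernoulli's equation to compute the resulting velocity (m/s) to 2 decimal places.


v = sqrt(2*dP/rho)
v = sqrt(2*30983/893)
v = sqrt(69.390817)
v = 8.33 m/s


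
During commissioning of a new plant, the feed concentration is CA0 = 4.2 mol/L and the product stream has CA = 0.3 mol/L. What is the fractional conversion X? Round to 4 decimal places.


X = (CA0 - CA) / CA0
X = (4.2 - 0.3) / 4.2
X = 3.9 / 4.2
X = 0.9286


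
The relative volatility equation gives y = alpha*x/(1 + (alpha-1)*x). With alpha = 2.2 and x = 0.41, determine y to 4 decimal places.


y = alpha*x / (1 + (alpha-1)*x)
y = 2.2*0.41 / (1 + (2.2-1)*0.41)
y = 0.902 / (1 + 0.492)
y = 0.902 / 1.492
y = 0.6046


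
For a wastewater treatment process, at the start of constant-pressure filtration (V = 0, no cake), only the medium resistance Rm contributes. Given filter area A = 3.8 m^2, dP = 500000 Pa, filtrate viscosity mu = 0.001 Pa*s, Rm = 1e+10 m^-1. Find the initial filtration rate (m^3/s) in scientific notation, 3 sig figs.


rate = A * dP / (mu * Rm)
rate = 3.8 * 500000 / (0.001 * 1e+10)
rate = 1900000.0 / 1.000e+07
rate = 1.90e-01 m^3/s


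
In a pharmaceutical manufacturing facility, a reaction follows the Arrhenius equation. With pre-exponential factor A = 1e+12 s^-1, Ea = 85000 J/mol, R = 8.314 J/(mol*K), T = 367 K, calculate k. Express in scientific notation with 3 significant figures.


k = A * exp(-Ea/(R*T))
k = 1e+12 * exp(-85000 / (8.314 * 367))
k = 1e+12 * exp(-27.857545)
k = 7.97e-01


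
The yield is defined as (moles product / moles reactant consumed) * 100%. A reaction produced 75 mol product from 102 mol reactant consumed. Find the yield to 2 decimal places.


Yield = (moles product / moles consumed) * 100%
Yield = (75 / 102) * 100
Yield = 0.7353 * 100
Yield = 73.53%


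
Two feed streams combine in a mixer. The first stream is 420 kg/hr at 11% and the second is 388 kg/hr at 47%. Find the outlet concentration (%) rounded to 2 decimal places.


Mass balance on solute: F1*x1 + F2*x2 = F3*x3
F3 = F1 + F2 = 420 + 388 = 808 kg/hr
x3 = (F1*x1 + F2*x2)/F3
x3 = (420*0.11 + 388*0.47) / 808
x3 = 28.29%


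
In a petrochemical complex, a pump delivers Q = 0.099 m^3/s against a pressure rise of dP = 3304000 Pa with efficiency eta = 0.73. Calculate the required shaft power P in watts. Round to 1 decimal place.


P = Q * dP / eta
P = 0.099 * 3304000 / 0.73
P = 327096.0 / 0.73
P = 448076.7 W


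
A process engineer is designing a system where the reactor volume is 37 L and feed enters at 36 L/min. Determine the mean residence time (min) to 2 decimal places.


tau = V / v0
tau = 37 / 36
tau = 1.03 min


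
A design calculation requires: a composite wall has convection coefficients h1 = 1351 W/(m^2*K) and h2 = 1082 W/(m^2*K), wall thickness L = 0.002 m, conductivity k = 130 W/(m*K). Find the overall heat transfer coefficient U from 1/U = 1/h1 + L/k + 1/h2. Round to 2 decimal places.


1/U = 1/h1 + L/k + 1/h2
1/U = 1/1351 + 0.002/130 + 1/1082
1/U = 0.0007401925 + 1.53846e-05 + 0.0009242144
1/U = 0.0016797915
U = 595.31 W/(m^2*K)


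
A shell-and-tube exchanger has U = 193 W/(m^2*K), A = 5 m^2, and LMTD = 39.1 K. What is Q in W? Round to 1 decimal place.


Q = U * A * LMTD
Q = 193 * 5 * 39.1
Q = 37731.5 W


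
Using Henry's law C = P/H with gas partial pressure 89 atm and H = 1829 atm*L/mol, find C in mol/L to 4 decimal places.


C = P / H
C = 89 / 1829
C = 0.0487 mol/L


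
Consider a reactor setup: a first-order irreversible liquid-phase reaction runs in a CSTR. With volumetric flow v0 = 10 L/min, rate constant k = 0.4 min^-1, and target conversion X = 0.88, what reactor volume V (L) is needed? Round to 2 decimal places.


V = v0 * X / (k * (1 - X))
V = 10 * 0.88 / (0.4 * (1 - 0.88))
V = 8.8 / (0.4 * 0.12)
V = 8.8 / 0.048
V = 183.33 L


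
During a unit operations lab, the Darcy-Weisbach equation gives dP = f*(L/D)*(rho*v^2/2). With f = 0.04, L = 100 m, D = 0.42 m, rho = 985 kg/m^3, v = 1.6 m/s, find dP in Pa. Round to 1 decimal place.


dP = f * (L/D) * (rho*v^2/2)
dP = 0.04 * (100/0.42) * (985*1.6^2/2)
L/D = 238.0952381
rho*v^2/2 = 985*2.56/2 = 1260.8
dP = 0.04 * 238.0952381 * 1260.8
dP = 12007.6 Pa


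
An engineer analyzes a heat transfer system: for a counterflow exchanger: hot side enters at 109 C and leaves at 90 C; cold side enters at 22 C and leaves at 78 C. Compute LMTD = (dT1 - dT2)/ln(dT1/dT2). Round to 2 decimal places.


dT1 = Th_in - Tc_out = 109 - 78 = 31
dT2 = Th_out - Tc_in = 90 - 22 = 68
LMTD = (dT1 - dT2) / ln(dT1/dT2)
LMTD = (31 - 68) / ln(31/68)
LMTD = 47.10 K


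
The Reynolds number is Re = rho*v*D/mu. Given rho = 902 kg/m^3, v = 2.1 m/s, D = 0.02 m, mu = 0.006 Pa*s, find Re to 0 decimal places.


Re = rho * v * D / mu
Re = 902 * 2.1 * 0.02 / 0.006
Re = 37.884 / 0.006
Re = 6314


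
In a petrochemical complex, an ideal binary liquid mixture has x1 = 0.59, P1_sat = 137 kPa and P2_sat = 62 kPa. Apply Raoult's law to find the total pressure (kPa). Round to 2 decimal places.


P = x1*P1_sat + x2*P2_sat
x2 = 1 - x1 = 1 - 0.59 = 0.41
P = 0.59*137 + 0.41*62
P = 80.83 + 25.42
P = 106.25 kPa


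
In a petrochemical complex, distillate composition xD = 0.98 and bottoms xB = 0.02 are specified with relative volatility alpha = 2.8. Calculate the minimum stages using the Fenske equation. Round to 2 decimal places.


N_min = ln((xD*(1-xB))/(xB*(1-xD))) / ln(alpha)
Numerator inside ln: 0.9604 / 0.0004 = 2401.0
ln(2401.0) = 7.783641
ln(alpha) = ln(2.8) = 1.029619
N_min = 7.783641 / 1.029619 = 7.56


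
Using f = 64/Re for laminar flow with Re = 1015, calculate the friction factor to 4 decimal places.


f = 64 / Re
f = 64 / 1015
f = 0.0631


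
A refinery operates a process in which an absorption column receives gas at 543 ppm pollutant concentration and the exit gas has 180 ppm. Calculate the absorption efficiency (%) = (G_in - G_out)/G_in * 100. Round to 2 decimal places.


Efficiency = (G_in - G_out) / G_in * 100%
Efficiency = (543 - 180) / 543 * 100
Efficiency = 363 / 543 * 100
Efficiency = 66.85%


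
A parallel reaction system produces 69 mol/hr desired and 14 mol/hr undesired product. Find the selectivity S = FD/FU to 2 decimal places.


S = desired product rate / undesired product rate
S = 69 / 14
S = 4.93


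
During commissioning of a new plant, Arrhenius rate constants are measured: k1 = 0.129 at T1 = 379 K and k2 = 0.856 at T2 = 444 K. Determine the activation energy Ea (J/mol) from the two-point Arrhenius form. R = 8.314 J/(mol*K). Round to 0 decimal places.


Ea = R * ln(k2/k1) / (1/T1 - 1/T2)
ln(k2/k1) = ln(0.856/0.129) = 1.892458
1/T1 - 1/T2 = 1/379 - 1/444 = 0.000386270175
Ea = 8.314 * 1.892458 / 0.000386270175
Ea = 40733 J/mol


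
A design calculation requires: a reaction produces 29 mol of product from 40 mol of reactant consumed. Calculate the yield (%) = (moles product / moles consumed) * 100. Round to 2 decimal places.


Yield = (moles product / moles consumed) * 100%
Yield = (29 / 40) * 100
Yield = 0.725 * 100
Yield = 72.50%


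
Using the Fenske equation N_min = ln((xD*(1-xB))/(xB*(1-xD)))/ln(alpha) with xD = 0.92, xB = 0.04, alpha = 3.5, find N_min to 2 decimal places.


N_min = ln((xD*(1-xB))/(xB*(1-xD))) / ln(alpha)
Numerator inside ln: 0.8832 / 0.0032 = 276.0
ln(276.0) = 5.620401
ln(alpha) = ln(3.5) = 1.252763
N_min = 5.620401 / 1.252763 = 4.49


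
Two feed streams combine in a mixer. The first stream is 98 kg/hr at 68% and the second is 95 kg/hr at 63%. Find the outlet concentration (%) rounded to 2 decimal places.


Mass balance on solute: F1*x1 + F2*x2 = F3*x3
F3 = F1 + F2 = 98 + 95 = 193 kg/hr
x3 = (F1*x1 + F2*x2)/F3
x3 = (98*0.68 + 95*0.63) / 193
x3 = 65.54%


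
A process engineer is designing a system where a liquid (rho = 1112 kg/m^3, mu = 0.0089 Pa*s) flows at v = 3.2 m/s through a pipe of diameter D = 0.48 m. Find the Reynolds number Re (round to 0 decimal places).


Re = rho * v * D / mu
Re = 1112 * 3.2 * 0.48 / 0.0089
Re = 1708.032 / 0.0089
Re = 191914


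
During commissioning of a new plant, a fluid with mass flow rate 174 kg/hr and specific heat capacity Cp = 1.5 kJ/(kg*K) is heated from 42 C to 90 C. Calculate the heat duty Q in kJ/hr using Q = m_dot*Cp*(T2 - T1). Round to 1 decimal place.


Q = m_dot * Cp * (T2 - T1)
Q = 174 * 1.5 * (90 - 42)
Q = 174 * 1.5 * 48
Q = 12528.0 kJ/hr


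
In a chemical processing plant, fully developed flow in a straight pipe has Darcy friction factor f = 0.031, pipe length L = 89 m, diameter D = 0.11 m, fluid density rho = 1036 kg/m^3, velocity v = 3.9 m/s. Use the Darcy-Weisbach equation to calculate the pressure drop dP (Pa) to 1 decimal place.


dP = f * (L/D) * (rho*v^2/2)
dP = 0.031 * (89/0.11) * (1036*3.9^2/2)
L/D = 809.09090909
rho*v^2/2 = 1036*15.21/2 = 7878.78
dP = 0.031 * 809.09090909 * 7878.78
dP = 197614.1 Pa


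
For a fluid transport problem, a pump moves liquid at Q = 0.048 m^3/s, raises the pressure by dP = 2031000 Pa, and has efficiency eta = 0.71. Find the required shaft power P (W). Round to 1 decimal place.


P = Q * dP / eta
P = 0.048 * 2031000 / 0.71
P = 97488.0 / 0.71
P = 137307.0 W


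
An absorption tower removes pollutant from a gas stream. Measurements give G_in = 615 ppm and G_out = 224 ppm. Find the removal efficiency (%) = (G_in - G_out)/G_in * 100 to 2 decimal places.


Efficiency = (G_in - G_out) / G_in * 100%
Efficiency = (615 - 224) / 615 * 100
Efficiency = 391 / 615 * 100
Efficiency = 63.58%


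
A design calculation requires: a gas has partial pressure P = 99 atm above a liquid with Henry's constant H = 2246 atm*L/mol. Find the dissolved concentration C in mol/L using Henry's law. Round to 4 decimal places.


C = P / H
C = 99 / 2246
C = 0.0441 mol/L


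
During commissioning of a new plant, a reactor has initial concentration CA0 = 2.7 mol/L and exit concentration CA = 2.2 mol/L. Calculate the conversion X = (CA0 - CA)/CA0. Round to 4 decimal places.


X = (CA0 - CA) / CA0
X = (2.7 - 2.2) / 2.7
X = 0.5 / 2.7
X = 0.1852


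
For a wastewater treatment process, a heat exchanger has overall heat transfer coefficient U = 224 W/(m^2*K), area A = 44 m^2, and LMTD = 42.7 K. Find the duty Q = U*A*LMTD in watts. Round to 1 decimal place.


Q = U * A * LMTD
Q = 224 * 44 * 42.7
Q = 420851.2 W


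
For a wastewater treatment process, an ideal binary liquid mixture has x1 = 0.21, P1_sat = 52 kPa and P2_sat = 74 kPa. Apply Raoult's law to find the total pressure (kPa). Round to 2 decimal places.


P = x1*P1_sat + x2*P2_sat
x2 = 1 - x1 = 1 - 0.21 = 0.79
P = 0.21*52 + 0.79*74
P = 10.92 + 58.46
P = 69.38 kPa


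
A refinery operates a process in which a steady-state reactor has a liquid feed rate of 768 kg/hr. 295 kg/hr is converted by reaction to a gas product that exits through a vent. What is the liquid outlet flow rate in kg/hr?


Steady-state mass balance on the main outlet: F_out = F_in - F_removed
F_out = 768 - 295
F_out = 473 kg/hr


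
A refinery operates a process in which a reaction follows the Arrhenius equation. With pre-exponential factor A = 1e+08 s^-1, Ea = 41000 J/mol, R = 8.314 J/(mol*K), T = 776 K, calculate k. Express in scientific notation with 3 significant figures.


k = A * exp(-Ea/(R*T))
k = 1e+08 * exp(-41000 / (8.314 * 776))
k = 1e+08 * exp(-6.35495)
k = 1.74e+05


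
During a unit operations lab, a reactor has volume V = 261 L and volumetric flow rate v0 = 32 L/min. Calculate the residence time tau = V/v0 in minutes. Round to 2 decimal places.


tau = V / v0
tau = 261 / 32
tau = 8.16 min


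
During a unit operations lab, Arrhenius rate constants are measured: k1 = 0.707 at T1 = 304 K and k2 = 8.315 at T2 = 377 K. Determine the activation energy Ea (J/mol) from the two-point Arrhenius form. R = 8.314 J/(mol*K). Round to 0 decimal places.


Ea = R * ln(k2/k1) / (1/T1 - 1/T2)
ln(k2/k1) = ln(8.315/0.707) = 2.4647857
1/T1 - 1/T2 = 1/304 - 1/377 = 0.00063695379
Ea = 8.314 * 2.4647857 / 0.00063695379
Ea = 32172 J/mol


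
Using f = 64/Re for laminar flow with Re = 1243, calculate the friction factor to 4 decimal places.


f = 64 / Re
f = 64 / 1243
f = 0.0515


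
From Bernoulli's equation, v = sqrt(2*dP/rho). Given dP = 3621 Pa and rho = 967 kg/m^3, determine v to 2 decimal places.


v = sqrt(2*dP/rho)
v = sqrt(2*3621/967)
v = sqrt(7.489142)
v = 2.74 m/s


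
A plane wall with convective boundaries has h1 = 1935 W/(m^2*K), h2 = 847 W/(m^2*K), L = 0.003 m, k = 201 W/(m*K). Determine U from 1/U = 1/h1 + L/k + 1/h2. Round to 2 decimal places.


1/U = 1/h1 + L/k + 1/h2
1/U = 1/1935 + 0.003/201 + 1/847
1/U = 0.0005167959 + 1.49254e-05 + 0.0011806375
1/U = 0.0017123588
U = 583.99 W/(m^2*K)


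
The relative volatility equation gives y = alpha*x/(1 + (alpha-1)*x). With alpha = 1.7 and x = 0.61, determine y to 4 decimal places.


y = alpha*x / (1 + (alpha-1)*x)
y = 1.7*0.61 / (1 + (1.7-1)*0.61)
y = 1.037 / (1 + 0.427)
y = 1.037 / 1.427
y = 0.7267


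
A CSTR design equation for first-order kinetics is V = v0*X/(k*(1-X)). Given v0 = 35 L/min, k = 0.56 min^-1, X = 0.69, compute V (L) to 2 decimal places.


V = v0 * X / (k * (1 - X))
V = 35 * 0.69 / (0.56 * (1 - 0.69))
V = 24.15 / (0.56 * 0.31)
V = 24.15 / 0.1736
V = 139.11 L


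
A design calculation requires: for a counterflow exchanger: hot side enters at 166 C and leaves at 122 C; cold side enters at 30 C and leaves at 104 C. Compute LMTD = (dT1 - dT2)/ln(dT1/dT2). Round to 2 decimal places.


dT1 = Th_in - Tc_out = 166 - 104 = 62
dT2 = Th_out - Tc_in = 122 - 30 = 92
LMTD = (dT1 - dT2) / ln(dT1/dT2)
LMTD = (62 - 92) / ln(62/92)
LMTD = 76.02 K


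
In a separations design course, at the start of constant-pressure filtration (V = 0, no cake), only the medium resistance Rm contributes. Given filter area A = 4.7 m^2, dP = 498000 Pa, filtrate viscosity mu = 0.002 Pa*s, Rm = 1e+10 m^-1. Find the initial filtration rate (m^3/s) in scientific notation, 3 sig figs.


rate = A * dP / (mu * Rm)
rate = 4.7 * 498000 / (0.002 * 1e+10)
rate = 2340600.0 / 2.000e+07
rate = 1.17e-01 m^3/s


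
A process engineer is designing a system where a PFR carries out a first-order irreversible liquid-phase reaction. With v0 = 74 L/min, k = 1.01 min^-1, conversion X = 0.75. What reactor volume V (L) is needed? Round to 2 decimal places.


V = (v0/k) * ln(1/(1-X))
V = (74/1.01) * ln(1/(1-0.75))
V = 73.267327 * ln(4.0)
V = 73.267327 * 1.386294
V = 101.57 L


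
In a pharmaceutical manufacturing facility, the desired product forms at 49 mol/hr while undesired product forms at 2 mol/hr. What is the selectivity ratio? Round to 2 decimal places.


S = desired product rate / undesired product rate
S = 49 / 2
S = 24.50


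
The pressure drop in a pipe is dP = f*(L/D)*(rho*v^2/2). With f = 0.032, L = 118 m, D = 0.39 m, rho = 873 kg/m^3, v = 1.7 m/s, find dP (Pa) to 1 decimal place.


dP = f * (L/D) * (rho*v^2/2)
dP = 0.032 * (118/0.39) * (873*1.7^2/2)
L/D = 302.56410256
rho*v^2/2 = 873*2.89/2 = 1261.485
dP = 0.032 * 302.56410256 * 1261.485
dP = 12213.8 Pa


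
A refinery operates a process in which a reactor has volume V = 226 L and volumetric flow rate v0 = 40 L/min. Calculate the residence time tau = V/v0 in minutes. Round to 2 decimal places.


tau = V / v0
tau = 226 / 40
tau = 5.65 min


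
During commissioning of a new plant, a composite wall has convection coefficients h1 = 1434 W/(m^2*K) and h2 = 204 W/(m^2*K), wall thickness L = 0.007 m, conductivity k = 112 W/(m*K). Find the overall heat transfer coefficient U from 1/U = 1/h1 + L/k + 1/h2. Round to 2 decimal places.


1/U = 1/h1 + L/k + 1/h2
1/U = 1/1434 + 0.007/112 + 1/204
1/U = 0.0006973501 + 6.25e-05 + 0.0049019608
1/U = 0.0056618109
U = 176.62 W/(m^2*K)


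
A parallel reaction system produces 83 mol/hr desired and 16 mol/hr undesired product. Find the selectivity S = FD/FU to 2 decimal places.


S = desired product rate / undesired product rate
S = 83 / 16
S = 5.19


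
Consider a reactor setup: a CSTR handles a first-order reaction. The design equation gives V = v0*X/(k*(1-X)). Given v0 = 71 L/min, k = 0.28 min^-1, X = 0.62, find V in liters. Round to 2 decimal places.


V = v0 * X / (k * (1 - X))
V = 71 * 0.62 / (0.28 * (1 - 0.62))
V = 44.02 / (0.28 * 0.38)
V = 44.02 / 0.1064
V = 413.72 L


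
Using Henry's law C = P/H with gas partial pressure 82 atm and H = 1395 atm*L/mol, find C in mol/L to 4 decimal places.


C = P / H
C = 82 / 1395
C = 0.0588 mol/L


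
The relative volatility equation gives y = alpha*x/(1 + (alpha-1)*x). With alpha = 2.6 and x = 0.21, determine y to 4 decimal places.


y = alpha*x / (1 + (alpha-1)*x)
y = 2.6*0.21 / (1 + (2.6-1)*0.21)
y = 0.546 / (1 + 0.336)
y = 0.546 / 1.336
y = 0.4087


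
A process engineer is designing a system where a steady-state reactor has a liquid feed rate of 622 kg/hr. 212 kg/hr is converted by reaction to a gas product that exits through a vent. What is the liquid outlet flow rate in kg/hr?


Steady-state mass balance on the main outlet: F_out = F_in - F_removed
F_out = 622 - 212
F_out = 410 kg/hr


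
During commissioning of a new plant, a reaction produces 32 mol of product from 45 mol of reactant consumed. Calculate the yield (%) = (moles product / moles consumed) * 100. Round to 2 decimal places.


Yield = (moles product / moles consumed) * 100%
Yield = (32 / 45) * 100
Yield = 0.7111 * 100
Yield = 71.11%


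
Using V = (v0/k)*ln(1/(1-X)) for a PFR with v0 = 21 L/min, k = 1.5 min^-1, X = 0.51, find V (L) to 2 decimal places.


V = (v0/k) * ln(1/(1-X))
V = (21/1.5) * ln(1/(1-0.51))
V = 14.0 * ln(2.040816)
V = 14.0 * 0.71335
V = 9.99 L


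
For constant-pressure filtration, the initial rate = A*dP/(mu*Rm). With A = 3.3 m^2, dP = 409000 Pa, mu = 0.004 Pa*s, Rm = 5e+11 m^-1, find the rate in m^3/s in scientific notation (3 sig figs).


rate = A * dP / (mu * Rm)
rate = 3.3 * 409000 / (0.004 * 5e+11)
rate = 1349700.0 / 2.000e+09
rate = 6.75e-04 m^3/s


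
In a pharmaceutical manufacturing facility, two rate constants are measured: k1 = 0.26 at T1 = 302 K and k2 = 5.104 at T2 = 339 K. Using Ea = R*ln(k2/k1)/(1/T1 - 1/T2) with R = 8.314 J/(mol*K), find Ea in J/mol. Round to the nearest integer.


Ea = R * ln(k2/k1) / (1/T1 - 1/T2)
ln(k2/k1) = ln(5.104/0.26) = 2.9770982
1/T1 - 1/T2 = 1/302 - 1/339 = 0.000361405771
Ea = 8.314 * 2.9770982 / 0.000361405771
Ea = 68487 J/mol


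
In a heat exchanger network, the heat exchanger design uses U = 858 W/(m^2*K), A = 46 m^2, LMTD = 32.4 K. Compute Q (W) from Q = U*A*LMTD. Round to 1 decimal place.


Q = U * A * LMTD
Q = 858 * 46 * 32.4
Q = 1278763.2 W


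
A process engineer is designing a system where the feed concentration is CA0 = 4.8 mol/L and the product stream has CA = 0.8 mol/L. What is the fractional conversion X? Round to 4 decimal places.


X = (CA0 - CA) / CA0
X = (4.8 - 0.8) / 4.8
X = 4.0 / 4.8
X = 0.8333


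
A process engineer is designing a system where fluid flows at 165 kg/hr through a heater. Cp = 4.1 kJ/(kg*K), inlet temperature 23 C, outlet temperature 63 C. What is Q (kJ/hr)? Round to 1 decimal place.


Q = m_dot * Cp * (T2 - T1)
Q = 165 * 4.1 * (63 - 23)
Q = 165 * 4.1 * 40
Q = 27060.0 kJ/hr


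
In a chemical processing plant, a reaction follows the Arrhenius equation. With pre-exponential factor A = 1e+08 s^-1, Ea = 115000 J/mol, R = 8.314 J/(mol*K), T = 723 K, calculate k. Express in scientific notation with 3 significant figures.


k = A * exp(-Ea/(R*T))
k = 1e+08 * exp(-115000 / (8.314 * 723))
k = 1e+08 * exp(-19.131522)
k = 4.91e-01


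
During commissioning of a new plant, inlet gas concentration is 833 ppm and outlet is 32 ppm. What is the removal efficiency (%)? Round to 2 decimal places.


Efficiency = (G_in - G_out) / G_in * 100%
Efficiency = (833 - 32) / 833 * 100
Efficiency = 801 / 833 * 100
Efficiency = 96.16%


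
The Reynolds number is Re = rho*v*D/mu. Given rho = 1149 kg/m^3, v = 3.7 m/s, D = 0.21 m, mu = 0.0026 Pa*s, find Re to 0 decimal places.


Re = rho * v * D / mu
Re = 1149 * 3.7 * 0.21 / 0.0026
Re = 892.773 / 0.0026
Re = 343374


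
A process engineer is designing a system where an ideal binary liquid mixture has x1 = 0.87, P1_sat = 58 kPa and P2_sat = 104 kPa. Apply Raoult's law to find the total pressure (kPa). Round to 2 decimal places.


P = x1*P1_sat + x2*P2_sat
x2 = 1 - x1 = 1 - 0.87 = 0.13
P = 0.87*58 + 0.13*104
P = 50.46 + 13.52
P = 63.98 kPa


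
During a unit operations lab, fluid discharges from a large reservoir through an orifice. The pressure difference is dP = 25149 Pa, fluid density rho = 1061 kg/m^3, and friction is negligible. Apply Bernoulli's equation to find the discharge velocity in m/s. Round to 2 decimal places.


v = sqrt(2*dP/rho)
v = sqrt(2*25149/1061)
v = sqrt(47.406221)
v = 6.89 m/s


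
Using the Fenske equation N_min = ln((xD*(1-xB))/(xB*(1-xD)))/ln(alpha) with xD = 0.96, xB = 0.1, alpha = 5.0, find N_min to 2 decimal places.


N_min = ln((xD*(1-xB))/(xB*(1-xD))) / ln(alpha)
Numerator inside ln: 0.864 / 0.004 = 216.0
ln(216.0) = 5.375278
ln(alpha) = ln(5.0) = 1.609438
N_min = 5.375278 / 1.609438 = 3.34


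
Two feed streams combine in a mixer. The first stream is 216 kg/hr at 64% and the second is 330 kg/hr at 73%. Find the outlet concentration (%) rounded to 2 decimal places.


Mass balance on solute: F1*x1 + F2*x2 = F3*x3
F3 = F1 + F2 = 216 + 330 = 546 kg/hr
x3 = (F1*x1 + F2*x2)/F3
x3 = (216*0.64 + 330*0.73) / 546
x3 = 69.44%


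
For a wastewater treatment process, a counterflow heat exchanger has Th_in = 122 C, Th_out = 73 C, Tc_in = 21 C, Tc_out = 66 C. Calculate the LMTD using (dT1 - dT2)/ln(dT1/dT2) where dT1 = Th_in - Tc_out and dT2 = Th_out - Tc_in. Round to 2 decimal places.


dT1 = Th_in - Tc_out = 122 - 66 = 56
dT2 = Th_out - Tc_in = 73 - 21 = 52
LMTD = (dT1 - dT2) / ln(dT1/dT2)
LMTD = (56 - 52) / ln(56/52)
LMTD = 53.98 K


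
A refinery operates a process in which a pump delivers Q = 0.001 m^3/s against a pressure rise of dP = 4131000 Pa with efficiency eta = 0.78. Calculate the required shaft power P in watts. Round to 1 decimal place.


P = Q * dP / eta
P = 0.001 * 4131000 / 0.78
P = 4131.0 / 0.78
P = 5296.2 W


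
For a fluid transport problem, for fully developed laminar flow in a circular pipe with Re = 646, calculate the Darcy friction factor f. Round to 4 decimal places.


f = 64 / Re
f = 64 / 646
f = 0.0991


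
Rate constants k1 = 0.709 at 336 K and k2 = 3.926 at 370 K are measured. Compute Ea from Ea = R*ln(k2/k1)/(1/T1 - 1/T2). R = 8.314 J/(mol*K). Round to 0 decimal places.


Ea = R * ln(k2/k1) / (1/T1 - 1/T2)
ln(k2/k1) = ln(3.926/0.709) = 1.7115208
1/T1 - 1/T2 = 1/336 - 1/370 = 0.000273487773
Ea = 8.314 * 1.7115208 / 0.000273487773
Ea = 52030 J/mol


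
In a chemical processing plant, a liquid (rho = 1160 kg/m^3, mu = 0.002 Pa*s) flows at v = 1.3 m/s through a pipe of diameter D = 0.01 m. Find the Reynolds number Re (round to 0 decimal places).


Re = rho * v * D / mu
Re = 1160 * 1.3 * 0.01 / 0.002
Re = 15.08 / 0.002
Re = 7540


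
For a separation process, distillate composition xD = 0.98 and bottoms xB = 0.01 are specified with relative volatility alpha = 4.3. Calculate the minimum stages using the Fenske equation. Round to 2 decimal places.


N_min = ln((xD*(1-xB))/(xB*(1-xD))) / ln(alpha)
Numerator inside ln: 0.9702 / 0.0002 = 4851.0
ln(4851.0) = 8.48694
ln(alpha) = ln(4.3) = 1.458615
N_min = 8.48694 / 1.458615 = 5.82


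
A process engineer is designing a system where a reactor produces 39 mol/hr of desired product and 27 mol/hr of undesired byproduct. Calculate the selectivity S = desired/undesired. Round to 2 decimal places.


S = desired product rate / undesired product rate
S = 39 / 27
S = 1.44


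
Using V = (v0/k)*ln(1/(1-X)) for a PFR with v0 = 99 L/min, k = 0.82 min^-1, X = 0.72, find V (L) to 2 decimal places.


V = (v0/k) * ln(1/(1-X))
V = (99/0.82) * ln(1/(1-0.72))
V = 120.731707 * ln(3.571429)
V = 120.731707 * 1.272966
V = 153.69 L


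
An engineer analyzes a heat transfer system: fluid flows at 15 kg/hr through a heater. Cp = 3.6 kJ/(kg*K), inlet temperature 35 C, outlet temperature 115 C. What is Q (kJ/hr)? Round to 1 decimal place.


Q = m_dot * Cp * (T2 - T1)
Q = 15 * 3.6 * (115 - 35)
Q = 15 * 3.6 * 80
Q = 4320.0 kJ/hr


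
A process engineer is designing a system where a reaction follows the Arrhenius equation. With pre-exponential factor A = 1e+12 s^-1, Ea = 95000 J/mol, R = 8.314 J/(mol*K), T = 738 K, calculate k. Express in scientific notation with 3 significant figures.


k = A * exp(-Ea/(R*T))
k = 1e+12 * exp(-95000 / (8.314 * 738))
k = 1e+12 * exp(-15.483075)
k = 1.89e+05


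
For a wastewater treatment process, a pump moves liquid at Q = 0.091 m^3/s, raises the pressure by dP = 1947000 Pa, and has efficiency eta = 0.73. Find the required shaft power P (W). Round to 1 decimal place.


P = Q * dP / eta
P = 0.091 * 1947000 / 0.73
P = 177177.0 / 0.73
P = 242708.2 W


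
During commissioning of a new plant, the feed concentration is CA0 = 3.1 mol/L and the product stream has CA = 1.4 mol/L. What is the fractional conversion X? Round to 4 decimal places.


X = (CA0 - CA) / CA0
X = (3.1 - 1.4) / 3.1
X = 1.7 / 3.1
X = 0.5484


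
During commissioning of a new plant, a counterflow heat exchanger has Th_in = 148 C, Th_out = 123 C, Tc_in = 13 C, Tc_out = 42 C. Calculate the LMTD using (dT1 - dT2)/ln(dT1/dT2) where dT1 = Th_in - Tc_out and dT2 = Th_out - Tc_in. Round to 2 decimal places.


dT1 = Th_in - Tc_out = 148 - 42 = 106
dT2 = Th_out - Tc_in = 123 - 13 = 110
LMTD = (dT1 - dT2) / ln(dT1/dT2)
LMTD = (106 - 110) / ln(106/110)
LMTD = 107.99 K


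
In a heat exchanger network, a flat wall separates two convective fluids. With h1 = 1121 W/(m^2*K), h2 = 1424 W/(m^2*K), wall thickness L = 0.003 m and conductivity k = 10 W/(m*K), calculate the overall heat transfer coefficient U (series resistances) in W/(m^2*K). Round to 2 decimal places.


1/U = 1/h1 + L/k + 1/h2
1/U = 1/1121 + 0.003/10 + 1/1424
1/U = 0.0008920607 + 0.0003 + 0.0007022472
1/U = 0.0018943079
U = 527.90 W/(m^2*K)


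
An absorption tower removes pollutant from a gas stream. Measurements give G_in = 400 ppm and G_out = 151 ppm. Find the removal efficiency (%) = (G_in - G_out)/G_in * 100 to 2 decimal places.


Efficiency = (G_in - G_out) / G_in * 100%
Efficiency = (400 - 151) / 400 * 100
Efficiency = 249 / 400 * 100
Efficiency = 62.25%


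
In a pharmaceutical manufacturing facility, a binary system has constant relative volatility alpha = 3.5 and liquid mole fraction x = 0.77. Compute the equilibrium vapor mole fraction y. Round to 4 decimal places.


y = alpha*x / (1 + (alpha-1)*x)
y = 3.5*0.77 / (1 + (3.5-1)*0.77)
y = 2.695 / (1 + 1.925)
y = 2.695 / 2.925
y = 0.9214


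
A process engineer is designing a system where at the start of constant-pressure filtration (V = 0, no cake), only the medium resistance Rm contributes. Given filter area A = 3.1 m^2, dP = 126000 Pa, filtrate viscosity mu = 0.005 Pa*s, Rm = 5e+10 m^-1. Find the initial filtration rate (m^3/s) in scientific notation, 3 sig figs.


rate = A * dP / (mu * Rm)
rate = 3.1 * 126000 / (0.005 * 5e+10)
rate = 390600.0 / 2.500e+08
rate = 1.56e-03 m^3/s
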